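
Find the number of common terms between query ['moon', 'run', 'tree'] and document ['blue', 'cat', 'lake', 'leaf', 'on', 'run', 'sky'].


Query terms: ['moon', 'run', 'tree']
Document terms: ['blue', 'cat', 'lake', 'leaf', 'on', 'run', 'sky']
Common terms: ['run']
Overlap count = 1

1


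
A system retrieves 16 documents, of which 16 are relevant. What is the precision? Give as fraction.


Precision = relevant_retrieved / total_retrieved
= 16 / 16
= 16 / (16 + 0)
= 1

1


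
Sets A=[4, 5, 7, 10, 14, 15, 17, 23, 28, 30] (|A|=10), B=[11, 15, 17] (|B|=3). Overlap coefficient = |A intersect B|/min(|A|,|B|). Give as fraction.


A intersect B = [15, 17]
|A intersect B| = 2
min(|A|, |B|) = min(10, 3) = 3
Overlap = 2 / 3 = 2/3

2/3


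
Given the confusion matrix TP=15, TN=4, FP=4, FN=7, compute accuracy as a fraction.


Accuracy = (TP + TN) / (TP + TN + FP + FN)
TP + TN = 15 + 4 = 19
Total = 15 + 4 + 4 + 7 = 30
Accuracy = 19 / 30 = 19/30

19/30


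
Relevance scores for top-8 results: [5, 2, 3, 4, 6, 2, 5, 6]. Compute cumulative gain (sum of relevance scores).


Cumulative Gain = sum of relevance scores
Position 1: rel=5, running sum=5
Position 2: rel=2, running sum=7
Position 3: rel=3, running sum=10
Position 4: rel=4, running sum=14
Position 5: rel=6, running sum=20
Position 6: rel=2, running sum=22
Position 7: rel=5, running sum=27
Position 8: rel=6, running sum=33
CG = 33

33


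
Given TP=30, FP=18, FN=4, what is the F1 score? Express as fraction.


F1 = 2 * P * R / (P + R)
P = TP/(TP+FP) = 30/48 = 5/8
R = TP/(TP+FN) = 30/34 = 15/17
2 * P * R = 2 * 5/8 * 15/17 = 75/68
P + R = 5/8 + 15/17 = 205/136
F1 = 75/68 / 205/136 = 30/41

30/41


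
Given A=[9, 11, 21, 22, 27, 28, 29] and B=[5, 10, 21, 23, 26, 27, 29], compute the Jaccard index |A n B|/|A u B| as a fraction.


A intersect B = [21, 27, 29]
|A intersect B| = 3
A union B = [5, 9, 10, 11, 21, 22, 23, 26, 27, 28, 29]
|A union B| = 11
Jaccard = 3/11 = 3/11

3/11


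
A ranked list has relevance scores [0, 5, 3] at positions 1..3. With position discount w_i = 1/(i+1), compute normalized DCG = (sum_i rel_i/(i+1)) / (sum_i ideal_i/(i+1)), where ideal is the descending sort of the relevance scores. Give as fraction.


Position discount weights w_i = 1/(i+1) for i=1..3:
Weights = [1/2, 1/3, 1/4]
Actual relevance: [0, 5, 3]
DCG = 0/2 + 5/3 + 3/4 = 29/12
Ideal relevance (sorted desc): [5, 3, 0]
Ideal DCG = 5/2 + 3/3 + 0/4 = 7/2
nDCG = DCG / ideal_DCG = 29/12 / 7/2 = 29/42

29/42


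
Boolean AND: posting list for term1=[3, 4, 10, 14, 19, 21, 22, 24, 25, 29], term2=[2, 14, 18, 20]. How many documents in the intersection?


Boolean AND: find intersection of posting lists
term1 docs: [3, 4, 10, 14, 19, 21, 22, 24, 25, 29]
term2 docs: [2, 14, 18, 20]
Intersection: [14]
|intersection| = 1

1


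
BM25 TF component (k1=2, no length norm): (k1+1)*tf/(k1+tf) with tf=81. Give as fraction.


BM25 TF component = (k1+1)*tf / (k1+tf)
k1 = 2, tf = 81
Numerator = (2+1)*81 = 243
Denominator = 2 + 81 = 83
= 243/83 = 243/83

243/83


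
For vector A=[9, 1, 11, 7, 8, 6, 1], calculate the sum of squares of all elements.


|A|^2 = sum of squared components
A[0]^2 = 9^2 = 81
A[1]^2 = 1^2 = 1
A[2]^2 = 11^2 = 121
A[3]^2 = 7^2 = 49
A[4]^2 = 8^2 = 64
A[5]^2 = 6^2 = 36
A[6]^2 = 1^2 = 1
Sum = 81 + 1 + 121 + 49 + 64 + 36 + 1 = 353

353


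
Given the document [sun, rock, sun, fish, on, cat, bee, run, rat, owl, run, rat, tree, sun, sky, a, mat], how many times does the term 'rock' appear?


Document has 17 words
Scanning for 'rock':
Found at positions: [1]
Count = 1

1


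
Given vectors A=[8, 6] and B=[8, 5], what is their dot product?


Dot product = sum of element-wise products
A[0]*B[0] = 8*8 = 64
A[1]*B[1] = 6*5 = 30
Sum = 64 + 30 = 94

94


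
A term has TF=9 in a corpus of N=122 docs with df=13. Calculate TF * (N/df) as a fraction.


TF * (N/df)
= 9 * (122/13)
= 9 * 122/13
= 1098/13

1098/13


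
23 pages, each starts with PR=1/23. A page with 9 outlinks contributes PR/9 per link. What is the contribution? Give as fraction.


Initial PR = 1/23 = 1/23
Outlinks = 9
Contribution per link = PR / outlinks
= 1/23 / 9
= 1/207

1/207


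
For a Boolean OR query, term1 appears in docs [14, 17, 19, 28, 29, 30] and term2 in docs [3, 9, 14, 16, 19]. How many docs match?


Boolean OR: find union of posting lists
term1 docs: [14, 17, 19, 28, 29, 30]
term2 docs: [3, 9, 14, 16, 19]
Union: [3, 9, 14, 16, 17, 19, 28, 29, 30]
|union| = 9

9


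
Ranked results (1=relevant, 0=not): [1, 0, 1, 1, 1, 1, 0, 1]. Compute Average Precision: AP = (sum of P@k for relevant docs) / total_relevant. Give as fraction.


Computing P@k for each relevant position:
Position 1: relevant, P@1 = 1/1 = 1
Position 2: not relevant
Position 3: relevant, P@3 = 2/3 = 2/3
Position 4: relevant, P@4 = 3/4 = 3/4
Position 5: relevant, P@5 = 4/5 = 4/5
Position 6: relevant, P@6 = 5/6 = 5/6
Position 7: not relevant
Position 8: relevant, P@8 = 6/8 = 3/4
Sum of P@k = 1 + 2/3 + 3/4 + 4/5 + 5/6 + 3/4 = 24/5
AP = 24/5 / 6 = 4/5

4/5


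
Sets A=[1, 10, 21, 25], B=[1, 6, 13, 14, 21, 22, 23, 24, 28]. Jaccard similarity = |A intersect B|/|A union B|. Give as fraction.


A intersect B = [1, 21]
|A intersect B| = 2
A union B = [1, 6, 10, 13, 14, 21, 22, 23, 24, 25, 28]
|A union B| = 11
Jaccard = 2/11 = 2/11

2/11


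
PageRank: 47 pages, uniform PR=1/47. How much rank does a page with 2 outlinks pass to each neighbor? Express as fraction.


Initial PR = 1/47 = 1/47
Outlinks = 2
Contribution per link = PR / outlinks
= 1/47 / 2
= 1/94

1/94


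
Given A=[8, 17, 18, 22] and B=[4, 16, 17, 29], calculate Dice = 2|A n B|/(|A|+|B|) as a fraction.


A intersect B = [17]
|A intersect B| = 1
|A| = 4, |B| = 4
Dice = 2*1 / (4+4)
= 2 / 8 = 1/4

1/4


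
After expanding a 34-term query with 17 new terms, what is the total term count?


Original terms: 34
Expansion terms: 17
Total = 34 + 17 = 51

51


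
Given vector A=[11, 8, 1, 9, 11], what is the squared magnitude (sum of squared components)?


|A|^2 = sum of squared components
A[0]^2 = 11^2 = 121
A[1]^2 = 8^2 = 64
A[2]^2 = 1^2 = 1
A[3]^2 = 9^2 = 81
A[4]^2 = 11^2 = 121
Sum = 121 + 64 + 1 + 81 + 121 = 388

388


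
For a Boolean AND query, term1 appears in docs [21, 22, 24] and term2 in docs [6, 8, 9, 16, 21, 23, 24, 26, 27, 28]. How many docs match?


Boolean AND: find intersection of posting lists
term1 docs: [21, 22, 24]
term2 docs: [6, 8, 9, 16, 21, 23, 24, 26, 27, 28]
Intersection: [21, 24]
|intersection| = 2

2


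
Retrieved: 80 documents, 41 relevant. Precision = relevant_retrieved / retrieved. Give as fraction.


Precision = relevant_retrieved / total_retrieved
= 41 / 80
= 41 / (41 + 39)
= 41/80

41/80


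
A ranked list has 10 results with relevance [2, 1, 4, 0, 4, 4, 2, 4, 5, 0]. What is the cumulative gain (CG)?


Cumulative Gain = sum of relevance scores
Position 1: rel=2, running sum=2
Position 2: rel=1, running sum=3
Position 3: rel=4, running sum=7
Position 4: rel=0, running sum=7
Position 5: rel=4, running sum=11
Position 6: rel=4, running sum=15
Position 7: rel=2, running sum=17
Position 8: rel=4, running sum=21
Position 9: rel=5, running sum=26
Position 10: rel=0, running sum=26
CG = 26

26


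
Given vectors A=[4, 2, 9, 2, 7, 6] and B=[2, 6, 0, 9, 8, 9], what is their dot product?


Dot product = sum of element-wise products
A[0]*B[0] = 4*2 = 8
A[1]*B[1] = 2*6 = 12
A[2]*B[2] = 9*0 = 0
A[3]*B[3] = 2*9 = 18
A[4]*B[4] = 7*8 = 56
A[5]*B[5] = 6*9 = 54
Sum = 8 + 12 + 0 + 18 + 56 + 54 = 148

148


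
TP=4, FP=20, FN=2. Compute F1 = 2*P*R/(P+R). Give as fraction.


F1 = 2 * P * R / (P + R)
P = TP/(TP+FP) = 4/24 = 1/6
R = TP/(TP+FN) = 4/6 = 2/3
2 * P * R = 2 * 1/6 * 2/3 = 2/9
P + R = 1/6 + 2/3 = 5/6
F1 = 2/9 / 5/6 = 4/15

4/15


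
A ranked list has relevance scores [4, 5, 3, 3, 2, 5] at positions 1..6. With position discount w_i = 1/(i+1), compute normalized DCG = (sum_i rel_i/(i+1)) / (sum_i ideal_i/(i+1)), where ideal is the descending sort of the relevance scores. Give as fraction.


Position discount weights w_i = 1/(i+1) for i=1..6:
Weights = [1/2, 1/3, 1/4, 1/5, 1/6, 1/7]
Actual relevance: [4, 5, 3, 3, 2, 5]
DCG = 4/2 + 5/3 + 3/4 + 3/5 + 2/6 + 5/7 = 849/140
Ideal relevance (sorted desc): [5, 5, 4, 3, 3, 2]
Ideal DCG = 5/2 + 5/3 + 4/4 + 3/5 + 3/6 + 2/7 = 688/105
nDCG = DCG / ideal_DCG = 849/140 / 688/105 = 2547/2752

2547/2752


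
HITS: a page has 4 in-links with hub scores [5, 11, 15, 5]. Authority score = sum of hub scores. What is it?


Authority = sum of hub scores of in-linkers
In-link 1: hub score = 5
In-link 2: hub score = 11
In-link 3: hub score = 15
In-link 4: hub score = 5
Authority = 5 + 11 + 15 + 5 = 36

36


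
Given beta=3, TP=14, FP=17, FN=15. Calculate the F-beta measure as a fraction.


P = TP/(TP+FP) = 14/31 = 14/31
R = TP/(TP+FN) = 14/29 = 14/29
beta^2 = 3^2 = 9
(1 + beta^2) = 10
Numerator = (1+beta^2)*P*R = 1960/899
Denominator = beta^2*P + R = 126/31 + 14/29 = 4088/899
F_beta = 35/73

35/73


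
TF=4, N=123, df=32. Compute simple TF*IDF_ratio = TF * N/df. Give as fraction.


TF * (N/df)
= 4 * (123/32)
= 4 * 123/32
= 123/8

123/8


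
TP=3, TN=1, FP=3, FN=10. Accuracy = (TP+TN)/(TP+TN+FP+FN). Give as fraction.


Accuracy = (TP + TN) / (TP + TN + FP + FN)
TP + TN = 3 + 1 = 4
Total = 3 + 1 + 3 + 10 = 17
Accuracy = 4 / 17 = 4/17

4/17


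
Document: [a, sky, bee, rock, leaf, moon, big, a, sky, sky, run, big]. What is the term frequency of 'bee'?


Document has 12 words
Scanning for 'bee':
Found at positions: [2]
Count = 1

1


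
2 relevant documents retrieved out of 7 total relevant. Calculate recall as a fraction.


Recall = retrieved_relevant / total_relevant
= 2 / 7
= 2 / (2 + 5)
= 2/7

2/7


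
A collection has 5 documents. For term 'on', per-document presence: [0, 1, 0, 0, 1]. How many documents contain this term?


Checking each document for 'on':
Doc 1: absent
Doc 2: present
Doc 3: absent
Doc 4: absent
Doc 5: present
df = sum of presences = 0 + 1 + 0 + 0 + 1 = 2

2


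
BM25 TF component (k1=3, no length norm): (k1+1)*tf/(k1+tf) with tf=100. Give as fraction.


BM25 TF component = (k1+1)*tf / (k1+tf)
k1 = 3, tf = 100
Numerator = (3+1)*100 = 400
Denominator = 3 + 100 = 103
= 400/103 = 400/103

400/103


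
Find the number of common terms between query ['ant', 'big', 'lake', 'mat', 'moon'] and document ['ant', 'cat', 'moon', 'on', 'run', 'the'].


Query terms: ['ant', 'big', 'lake', 'mat', 'moon']
Document terms: ['ant', 'cat', 'moon', 'on', 'run', 'the']
Common terms: ['ant', 'moon']
Overlap count = 2

2


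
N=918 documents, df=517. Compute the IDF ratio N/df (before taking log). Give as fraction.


IDF ratio = N / df
= 918 / 517
= 918/517

918/517


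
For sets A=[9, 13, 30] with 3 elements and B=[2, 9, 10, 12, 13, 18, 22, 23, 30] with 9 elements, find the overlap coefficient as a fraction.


A intersect B = [9, 13, 30]
|A intersect B| = 3
min(|A|, |B|) = min(3, 9) = 3
Overlap = 3 / 3 = 1

1


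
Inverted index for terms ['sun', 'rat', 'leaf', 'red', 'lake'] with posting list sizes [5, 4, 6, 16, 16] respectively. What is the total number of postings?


Summing posting list sizes:
'sun': 5 postings
'rat': 4 postings
'leaf': 6 postings
'red': 16 postings
'lake': 16 postings
Total = 5 + 4 + 6 + 16 + 16 = 47

47


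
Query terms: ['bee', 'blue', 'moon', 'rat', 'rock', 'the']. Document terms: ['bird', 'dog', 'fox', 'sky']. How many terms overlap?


Query terms: ['bee', 'blue', 'moon', 'rat', 'rock', 'the']
Document terms: ['bird', 'dog', 'fox', 'sky']
Common terms: []
Overlap count = 0

0


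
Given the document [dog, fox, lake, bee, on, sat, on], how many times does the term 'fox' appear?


Document has 7 words
Scanning for 'fox':
Found at positions: [1]
Count = 1

1


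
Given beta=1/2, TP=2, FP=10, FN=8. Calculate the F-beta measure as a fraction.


P = TP/(TP+FP) = 2/12 = 1/6
R = TP/(TP+FN) = 2/10 = 1/5
beta^2 = 1/2^2 = 1/4
(1 + beta^2) = 5/4
Numerator = (1+beta^2)*P*R = 1/24
Denominator = beta^2*P + R = 1/24 + 1/5 = 29/120
F_beta = 5/29

5/29


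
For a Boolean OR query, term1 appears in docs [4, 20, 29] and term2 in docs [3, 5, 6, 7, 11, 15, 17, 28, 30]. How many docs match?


Boolean OR: find union of posting lists
term1 docs: [4, 20, 29]
term2 docs: [3, 5, 6, 7, 11, 15, 17, 28, 30]
Union: [3, 4, 5, 6, 7, 11, 15, 17, 20, 28, 29, 30]
|union| = 12

12


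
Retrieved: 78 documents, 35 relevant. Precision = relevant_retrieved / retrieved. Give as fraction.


Precision = relevant_retrieved / total_retrieved
= 35 / 78
= 35 / (35 + 43)
= 35/78

35/78


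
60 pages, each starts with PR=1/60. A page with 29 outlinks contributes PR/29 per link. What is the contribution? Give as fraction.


Initial PR = 1/60 = 1/60
Outlinks = 29
Contribution per link = PR / outlinks
= 1/60 / 29
= 1/1740

1/1740


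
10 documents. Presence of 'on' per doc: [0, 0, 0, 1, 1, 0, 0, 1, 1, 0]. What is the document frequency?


Checking each document for 'on':
Doc 1: absent
Doc 2: absent
Doc 3: absent
Doc 4: present
Doc 5: present
Doc 6: absent
Doc 7: absent
Doc 8: present
Doc 9: present
Doc 10: absent
df = sum of presences = 0 + 0 + 0 + 1 + 1 + 0 + 0 + 1 + 1 + 0 = 4

4


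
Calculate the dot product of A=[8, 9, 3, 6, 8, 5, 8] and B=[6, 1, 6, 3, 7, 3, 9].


Dot product = sum of element-wise products
A[0]*B[0] = 8*6 = 48
A[1]*B[1] = 9*1 = 9
A[2]*B[2] = 3*6 = 18
A[3]*B[3] = 6*3 = 18
A[4]*B[4] = 8*7 = 56
A[5]*B[5] = 5*3 = 15
A[6]*B[6] = 8*9 = 72
Sum = 48 + 9 + 18 + 18 + 56 + 15 + 72 = 236

236


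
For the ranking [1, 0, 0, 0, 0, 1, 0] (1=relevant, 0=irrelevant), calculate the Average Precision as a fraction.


Computing P@k for each relevant position:
Position 1: relevant, P@1 = 1/1 = 1
Position 2: not relevant
Position 3: not relevant
Position 4: not relevant
Position 5: not relevant
Position 6: relevant, P@6 = 2/6 = 1/3
Position 7: not relevant
Sum of P@k = 1 + 1/3 = 4/3
AP = 4/3 / 2 = 2/3

2/3


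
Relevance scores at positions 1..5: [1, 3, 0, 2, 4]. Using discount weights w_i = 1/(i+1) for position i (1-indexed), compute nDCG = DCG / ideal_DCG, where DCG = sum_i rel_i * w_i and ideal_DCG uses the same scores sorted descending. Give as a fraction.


Position discount weights w_i = 1/(i+1) for i=1..5:
Weights = [1/2, 1/3, 1/4, 1/5, 1/6]
Actual relevance: [1, 3, 0, 2, 4]
DCG = 1/2 + 3/3 + 0/4 + 2/5 + 4/6 = 77/30
Ideal relevance (sorted desc): [4, 3, 2, 1, 0]
Ideal DCG = 4/2 + 3/3 + 2/4 + 1/5 + 0/6 = 37/10
nDCG = DCG / ideal_DCG = 77/30 / 37/10 = 77/111

77/111


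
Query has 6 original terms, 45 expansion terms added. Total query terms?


Original terms: 6
Expansion terms: 45
Total = 6 + 45 = 51

51


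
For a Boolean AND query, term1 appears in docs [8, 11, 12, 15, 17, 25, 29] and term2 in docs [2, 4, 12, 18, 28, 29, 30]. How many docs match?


Boolean AND: find intersection of posting lists
term1 docs: [8, 11, 12, 15, 17, 25, 29]
term2 docs: [2, 4, 12, 18, 28, 29, 30]
Intersection: [12, 29]
|intersection| = 2

2


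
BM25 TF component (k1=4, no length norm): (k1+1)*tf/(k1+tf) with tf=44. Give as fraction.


BM25 TF component = (k1+1)*tf / (k1+tf)
k1 = 4, tf = 44
Numerator = (4+1)*44 = 220
Denominator = 4 + 44 = 48
= 220/48 = 55/12

55/12


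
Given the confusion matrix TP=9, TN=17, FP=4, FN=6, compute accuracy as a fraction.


Accuracy = (TP + TN) / (TP + TN + FP + FN)
TP + TN = 9 + 17 = 26
Total = 9 + 17 + 4 + 6 = 36
Accuracy = 26 / 36 = 13/18

13/18


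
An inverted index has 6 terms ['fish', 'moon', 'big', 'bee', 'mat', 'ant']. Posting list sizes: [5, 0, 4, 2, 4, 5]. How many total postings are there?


Summing posting list sizes:
'fish': 5 postings
'moon': 0 postings
'big': 4 postings
'bee': 2 postings
'mat': 4 postings
'ant': 5 postings
Total = 5 + 0 + 4 + 2 + 4 + 5 = 20

20


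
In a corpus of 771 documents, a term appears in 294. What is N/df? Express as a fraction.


IDF ratio = N / df
= 771 / 294
= 257/98

257/98


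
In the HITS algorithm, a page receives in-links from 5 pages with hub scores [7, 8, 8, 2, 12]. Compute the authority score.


Authority = sum of hub scores of in-linkers
In-link 1: hub score = 7
In-link 2: hub score = 8
In-link 3: hub score = 8
In-link 4: hub score = 2
In-link 5: hub score = 12
Authority = 7 + 8 + 8 + 2 + 12 = 37

37


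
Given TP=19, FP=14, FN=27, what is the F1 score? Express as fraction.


F1 = 2 * P * R / (P + R)
P = TP/(TP+FP) = 19/33 = 19/33
R = TP/(TP+FN) = 19/46 = 19/46
2 * P * R = 2 * 19/33 * 19/46 = 361/759
P + R = 19/33 + 19/46 = 1501/1518
F1 = 361/759 / 1501/1518 = 38/79

38/79


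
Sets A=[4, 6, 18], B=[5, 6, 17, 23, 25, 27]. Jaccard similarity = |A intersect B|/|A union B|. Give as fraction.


A intersect B = [6]
|A intersect B| = 1
A union B = [4, 5, 6, 17, 18, 23, 25, 27]
|A union B| = 8
Jaccard = 1/8 = 1/8

1/8


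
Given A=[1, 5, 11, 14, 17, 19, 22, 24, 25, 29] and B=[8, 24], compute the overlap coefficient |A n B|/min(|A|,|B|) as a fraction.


A intersect B = [24]
|A intersect B| = 1
min(|A|, |B|) = min(10, 2) = 2
Overlap = 1 / 2 = 1/2

1/2


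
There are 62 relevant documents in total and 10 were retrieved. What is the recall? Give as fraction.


Recall = retrieved_relevant / total_relevant
= 10 / 62
= 10 / (10 + 52)
= 5/31

5/31


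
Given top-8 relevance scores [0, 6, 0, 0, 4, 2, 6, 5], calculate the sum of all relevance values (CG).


Cumulative Gain = sum of relevance scores
Position 1: rel=0, running sum=0
Position 2: rel=6, running sum=6
Position 3: rel=0, running sum=6
Position 4: rel=0, running sum=6
Position 5: rel=4, running sum=10
Position 6: rel=2, running sum=12
Position 7: rel=6, running sum=18
Position 8: rel=5, running sum=23
CG = 23

23


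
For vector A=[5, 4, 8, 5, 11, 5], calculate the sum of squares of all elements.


|A|^2 = sum of squared components
A[0]^2 = 5^2 = 25
A[1]^2 = 4^2 = 16
A[2]^2 = 8^2 = 64
A[3]^2 = 5^2 = 25
A[4]^2 = 11^2 = 121
A[5]^2 = 5^2 = 25
Sum = 25 + 16 + 64 + 25 + 121 + 25 = 276

276


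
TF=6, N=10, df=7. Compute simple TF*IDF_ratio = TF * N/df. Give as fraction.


TF * (N/df)
= 6 * (10/7)
= 6 * 10/7
= 60/7

60/7


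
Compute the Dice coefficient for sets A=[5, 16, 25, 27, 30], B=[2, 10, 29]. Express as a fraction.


A intersect B = []
|A intersect B| = 0
|A| = 5, |B| = 3
Dice = 2*0 / (5+3)
= 0 / 8 = 0

0


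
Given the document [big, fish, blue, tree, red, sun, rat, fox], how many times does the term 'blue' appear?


Document has 8 words
Scanning for 'blue':
Found at positions: [2]
Count = 1

1


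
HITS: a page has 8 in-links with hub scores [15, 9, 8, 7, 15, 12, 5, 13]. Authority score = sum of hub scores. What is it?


Authority = sum of hub scores of in-linkers
In-link 1: hub score = 15
In-link 2: hub score = 9
In-link 3: hub score = 8
In-link 4: hub score = 7
In-link 5: hub score = 15
In-link 6: hub score = 12
In-link 7: hub score = 5
In-link 8: hub score = 13
Authority = 15 + 9 + 8 + 7 + 15 + 12 + 5 + 13 = 84

84


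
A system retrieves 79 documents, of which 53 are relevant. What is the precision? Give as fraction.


Precision = relevant_retrieved / total_retrieved
= 53 / 79
= 53 / (53 + 26)
= 53/79

53/79


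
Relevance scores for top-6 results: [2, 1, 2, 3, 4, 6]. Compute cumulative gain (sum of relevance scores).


Cumulative Gain = sum of relevance scores
Position 1: rel=2, running sum=2
Position 2: rel=1, running sum=3
Position 3: rel=2, running sum=5
Position 4: rel=3, running sum=8
Position 5: rel=4, running sum=12
Position 6: rel=6, running sum=18
CG = 18

18


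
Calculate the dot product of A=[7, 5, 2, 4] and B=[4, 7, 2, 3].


Dot product = sum of element-wise products
A[0]*B[0] = 7*4 = 28
A[1]*B[1] = 5*7 = 35
A[2]*B[2] = 2*2 = 4
A[3]*B[3] = 4*3 = 12
Sum = 28 + 35 + 4 + 12 = 79

79


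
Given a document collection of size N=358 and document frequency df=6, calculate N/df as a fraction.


IDF ratio = N / df
= 358 / 6
= 179/3

179/3


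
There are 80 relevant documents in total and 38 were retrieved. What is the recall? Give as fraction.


Recall = retrieved_relevant / total_relevant
= 38 / 80
= 38 / (38 + 42)
= 19/40

19/40


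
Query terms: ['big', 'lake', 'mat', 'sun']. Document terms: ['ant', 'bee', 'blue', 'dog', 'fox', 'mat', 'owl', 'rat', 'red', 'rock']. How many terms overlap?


Query terms: ['big', 'lake', 'mat', 'sun']
Document terms: ['ant', 'bee', 'blue', 'dog', 'fox', 'mat', 'owl', 'rat', 'red', 'rock']
Common terms: ['mat']
Overlap count = 1

1


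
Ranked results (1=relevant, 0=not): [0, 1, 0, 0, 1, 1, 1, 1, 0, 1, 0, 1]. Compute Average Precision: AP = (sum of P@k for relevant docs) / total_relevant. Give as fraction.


Computing P@k for each relevant position:
Position 1: not relevant
Position 2: relevant, P@2 = 1/2 = 1/2
Position 3: not relevant
Position 4: not relevant
Position 5: relevant, P@5 = 2/5 = 2/5
Position 6: relevant, P@6 = 3/6 = 1/2
Position 7: relevant, P@7 = 4/7 = 4/7
Position 8: relevant, P@8 = 5/8 = 5/8
Position 9: not relevant
Position 10: relevant, P@10 = 6/10 = 3/5
Position 11: not relevant
Position 12: relevant, P@12 = 7/12 = 7/12
Sum of P@k = 1/2 + 2/5 + 1/2 + 4/7 + 5/8 + 3/5 + 7/12 = 635/168
AP = 635/168 / 7 = 635/1176

635/1176


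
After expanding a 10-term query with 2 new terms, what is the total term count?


Original terms: 10
Expansion terms: 2
Total = 10 + 2 = 12

12


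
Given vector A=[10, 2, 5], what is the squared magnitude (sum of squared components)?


|A|^2 = sum of squared components
A[0]^2 = 10^2 = 100
A[1]^2 = 2^2 = 4
A[2]^2 = 5^2 = 25
Sum = 100 + 4 + 25 = 129

129


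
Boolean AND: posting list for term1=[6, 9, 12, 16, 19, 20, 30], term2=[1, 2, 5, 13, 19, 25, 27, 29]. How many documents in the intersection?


Boolean AND: find intersection of posting lists
term1 docs: [6, 9, 12, 16, 19, 20, 30]
term2 docs: [1, 2, 5, 13, 19, 25, 27, 29]
Intersection: [19]
|intersection| = 1

1


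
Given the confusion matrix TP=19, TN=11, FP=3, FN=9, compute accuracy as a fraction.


Accuracy = (TP + TN) / (TP + TN + FP + FN)
TP + TN = 19 + 11 = 30
Total = 19 + 11 + 3 + 9 = 42
Accuracy = 30 / 42 = 5/7

5/7


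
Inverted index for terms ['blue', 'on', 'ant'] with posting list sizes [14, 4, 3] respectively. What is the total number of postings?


Summing posting list sizes:
'blue': 14 postings
'on': 4 postings
'ant': 3 postings
Total = 14 + 4 + 3 = 21

21


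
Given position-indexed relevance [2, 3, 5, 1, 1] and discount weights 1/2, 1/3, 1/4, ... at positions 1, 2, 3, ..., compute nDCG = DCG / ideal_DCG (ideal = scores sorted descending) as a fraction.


Position discount weights w_i = 1/(i+1) for i=1..5:
Weights = [1/2, 1/3, 1/4, 1/5, 1/6]
Actual relevance: [2, 3, 5, 1, 1]
DCG = 2/2 + 3/3 + 5/4 + 1/5 + 1/6 = 217/60
Ideal relevance (sorted desc): [5, 3, 2, 1, 1]
Ideal DCG = 5/2 + 3/3 + 2/4 + 1/5 + 1/6 = 131/30
nDCG = DCG / ideal_DCG = 217/60 / 131/30 = 217/262

217/262


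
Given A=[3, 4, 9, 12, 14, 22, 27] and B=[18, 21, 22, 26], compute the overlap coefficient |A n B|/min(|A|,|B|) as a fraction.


A intersect B = [22]
|A intersect B| = 1
min(|A|, |B|) = min(7, 4) = 4
Overlap = 1 / 4 = 1/4

1/4


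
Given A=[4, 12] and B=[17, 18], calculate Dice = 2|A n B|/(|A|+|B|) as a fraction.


A intersect B = []
|A intersect B| = 0
|A| = 2, |B| = 2
Dice = 2*0 / (2+2)
= 0 / 4 = 0

0


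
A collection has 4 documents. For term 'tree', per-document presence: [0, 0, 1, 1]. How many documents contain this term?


Checking each document for 'tree':
Doc 1: absent
Doc 2: absent
Doc 3: present
Doc 4: present
df = sum of presences = 0 + 0 + 1 + 1 = 2

2


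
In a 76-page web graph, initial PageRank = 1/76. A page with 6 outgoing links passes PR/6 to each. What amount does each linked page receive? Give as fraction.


Initial PR = 1/76 = 1/76
Outlinks = 6
Contribution per link = PR / outlinks
= 1/76 / 6
= 1/456

1/456


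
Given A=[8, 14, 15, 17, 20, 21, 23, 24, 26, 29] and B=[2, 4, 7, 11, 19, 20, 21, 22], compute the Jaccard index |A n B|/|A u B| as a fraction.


A intersect B = [20, 21]
|A intersect B| = 2
A union B = [2, 4, 7, 8, 11, 14, 15, 17, 19, 20, 21, 22, 23, 24, 26, 29]
|A union B| = 16
Jaccard = 2/16 = 1/8

1/8


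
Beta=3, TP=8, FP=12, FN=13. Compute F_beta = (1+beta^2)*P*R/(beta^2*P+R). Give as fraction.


P = TP/(TP+FP) = 8/20 = 2/5
R = TP/(TP+FN) = 8/21 = 8/21
beta^2 = 3^2 = 9
(1 + beta^2) = 10
Numerator = (1+beta^2)*P*R = 32/21
Denominator = beta^2*P + R = 18/5 + 8/21 = 418/105
F_beta = 80/209

80/209


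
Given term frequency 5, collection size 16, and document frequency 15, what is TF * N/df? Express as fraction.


TF * (N/df)
= 5 * (16/15)
= 5 * 16/15
= 16/3

16/3


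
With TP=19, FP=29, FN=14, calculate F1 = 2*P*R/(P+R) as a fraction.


F1 = 2 * P * R / (P + R)
P = TP/(TP+FP) = 19/48 = 19/48
R = TP/(TP+FN) = 19/33 = 19/33
2 * P * R = 2 * 19/48 * 19/33 = 361/792
P + R = 19/48 + 19/33 = 171/176
F1 = 361/792 / 171/176 = 38/81

38/81


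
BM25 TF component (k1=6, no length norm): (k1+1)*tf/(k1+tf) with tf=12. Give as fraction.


BM25 TF component = (k1+1)*tf / (k1+tf)
k1 = 6, tf = 12
Numerator = (6+1)*12 = 84
Denominator = 6 + 12 = 18
= 84/18 = 14/3

14/3


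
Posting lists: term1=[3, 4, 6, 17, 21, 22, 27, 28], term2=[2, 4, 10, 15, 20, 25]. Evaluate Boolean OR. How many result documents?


Boolean OR: find union of posting lists
term1 docs: [3, 4, 6, 17, 21, 22, 27, 28]
term2 docs: [2, 4, 10, 15, 20, 25]
Union: [2, 3, 4, 6, 10, 15, 17, 20, 21, 22, 25, 27, 28]
|union| = 13

13


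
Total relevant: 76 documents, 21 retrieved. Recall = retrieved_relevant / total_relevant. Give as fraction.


Recall = retrieved_relevant / total_relevant
= 21 / 76
= 21 / (21 + 55)
= 21/76

21/76


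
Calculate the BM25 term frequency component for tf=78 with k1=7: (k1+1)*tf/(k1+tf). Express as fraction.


BM25 TF component = (k1+1)*tf / (k1+tf)
k1 = 7, tf = 78
Numerator = (7+1)*78 = 624
Denominator = 7 + 78 = 85
= 624/85 = 624/85

624/85


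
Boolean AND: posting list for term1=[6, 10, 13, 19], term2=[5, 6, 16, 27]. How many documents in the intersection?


Boolean AND: find intersection of posting lists
term1 docs: [6, 10, 13, 19]
term2 docs: [5, 6, 16, 27]
Intersection: [6]
|intersection| = 1

1


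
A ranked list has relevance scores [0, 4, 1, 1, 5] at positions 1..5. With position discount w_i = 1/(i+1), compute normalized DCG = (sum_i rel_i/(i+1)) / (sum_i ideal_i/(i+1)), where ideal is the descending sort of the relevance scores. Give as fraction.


Position discount weights w_i = 1/(i+1) for i=1..5:
Weights = [1/2, 1/3, 1/4, 1/5, 1/6]
Actual relevance: [0, 4, 1, 1, 5]
DCG = 0/2 + 4/3 + 1/4 + 1/5 + 5/6 = 157/60
Ideal relevance (sorted desc): [5, 4, 1, 1, 0]
Ideal DCG = 5/2 + 4/3 + 1/4 + 1/5 + 0/6 = 257/60
nDCG = DCG / ideal_DCG = 157/60 / 257/60 = 157/257

157/257


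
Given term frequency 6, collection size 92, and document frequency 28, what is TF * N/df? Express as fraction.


TF * (N/df)
= 6 * (92/28)
= 6 * 23/7
= 138/7

138/7


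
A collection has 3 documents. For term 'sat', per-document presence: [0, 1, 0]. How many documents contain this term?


Checking each document for 'sat':
Doc 1: absent
Doc 2: present
Doc 3: absent
df = sum of presences = 0 + 1 + 0 = 1

1


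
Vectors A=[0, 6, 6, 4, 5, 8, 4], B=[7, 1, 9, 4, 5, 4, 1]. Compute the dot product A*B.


Dot product = sum of element-wise products
A[0]*B[0] = 0*7 = 0
A[1]*B[1] = 6*1 = 6
A[2]*B[2] = 6*9 = 54
A[3]*B[3] = 4*4 = 16
A[4]*B[4] = 5*5 = 25
A[5]*B[5] = 8*4 = 32
A[6]*B[6] = 4*1 = 4
Sum = 0 + 6 + 54 + 16 + 25 + 32 + 4 = 137

137


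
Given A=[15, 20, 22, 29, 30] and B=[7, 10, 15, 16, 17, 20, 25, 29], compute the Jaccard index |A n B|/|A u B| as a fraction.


A intersect B = [15, 20, 29]
|A intersect B| = 3
A union B = [7, 10, 15, 16, 17, 20, 22, 25, 29, 30]
|A union B| = 10
Jaccard = 3/10 = 3/10

3/10


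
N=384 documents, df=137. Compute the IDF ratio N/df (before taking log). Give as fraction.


IDF ratio = N / df
= 384 / 137
= 384/137

384/137


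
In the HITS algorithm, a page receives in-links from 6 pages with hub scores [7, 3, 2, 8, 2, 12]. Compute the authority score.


Authority = sum of hub scores of in-linkers
In-link 1: hub score = 7
In-link 2: hub score = 3
In-link 3: hub score = 2
In-link 4: hub score = 8
In-link 5: hub score = 2
In-link 6: hub score = 12
Authority = 7 + 3 + 2 + 8 + 2 + 12 = 34

34


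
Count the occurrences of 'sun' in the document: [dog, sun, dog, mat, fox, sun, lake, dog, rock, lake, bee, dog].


Document has 12 words
Scanning for 'sun':
Found at positions: [1, 5]
Count = 2

2


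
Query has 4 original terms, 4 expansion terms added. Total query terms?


Original terms: 4
Expansion terms: 4
Total = 4 + 4 = 8

8


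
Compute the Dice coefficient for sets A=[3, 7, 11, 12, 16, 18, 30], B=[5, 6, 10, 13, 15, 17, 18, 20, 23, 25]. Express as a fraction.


A intersect B = [18]
|A intersect B| = 1
|A| = 7, |B| = 10
Dice = 2*1 / (7+10)
= 2 / 17 = 2/17

2/17


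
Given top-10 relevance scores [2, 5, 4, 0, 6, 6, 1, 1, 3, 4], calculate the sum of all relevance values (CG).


Cumulative Gain = sum of relevance scores
Position 1: rel=2, running sum=2
Position 2: rel=5, running sum=7
Position 3: rel=4, running sum=11
Position 4: rel=0, running sum=11
Position 5: rel=6, running sum=17
Position 6: rel=6, running sum=23
Position 7: rel=1, running sum=24
Position 8: rel=1, running sum=25
Position 9: rel=3, running sum=28
Position 10: rel=4, running sum=32
CG = 32

32


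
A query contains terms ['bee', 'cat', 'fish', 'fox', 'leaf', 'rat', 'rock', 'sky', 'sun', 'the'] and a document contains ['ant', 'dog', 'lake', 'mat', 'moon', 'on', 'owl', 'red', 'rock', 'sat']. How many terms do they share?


Query terms: ['bee', 'cat', 'fish', 'fox', 'leaf', 'rat', 'rock', 'sky', 'sun', 'the']
Document terms: ['ant', 'dog', 'lake', 'mat', 'moon', 'on', 'owl', 'red', 'rock', 'sat']
Common terms: ['rock']
Overlap count = 1

1


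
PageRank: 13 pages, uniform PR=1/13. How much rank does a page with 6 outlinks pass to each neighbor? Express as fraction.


Initial PR = 1/13 = 1/13
Outlinks = 6
Contribution per link = PR / outlinks
= 1/13 / 6
= 1/78

1/78


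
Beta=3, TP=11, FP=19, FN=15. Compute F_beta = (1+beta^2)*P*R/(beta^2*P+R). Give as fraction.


P = TP/(TP+FP) = 11/30 = 11/30
R = TP/(TP+FN) = 11/26 = 11/26
beta^2 = 3^2 = 9
(1 + beta^2) = 10
Numerator = (1+beta^2)*P*R = 121/78
Denominator = beta^2*P + R = 33/10 + 11/26 = 242/65
F_beta = 5/12

5/12


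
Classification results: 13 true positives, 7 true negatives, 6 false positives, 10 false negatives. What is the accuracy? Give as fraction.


Accuracy = (TP + TN) / (TP + TN + FP + FN)
TP + TN = 13 + 7 = 20
Total = 13 + 7 + 6 + 10 = 36
Accuracy = 20 / 36 = 5/9

5/9


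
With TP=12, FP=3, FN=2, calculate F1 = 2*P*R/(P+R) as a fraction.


F1 = 2 * P * R / (P + R)
P = TP/(TP+FP) = 12/15 = 4/5
R = TP/(TP+FN) = 12/14 = 6/7
2 * P * R = 2 * 4/5 * 6/7 = 48/35
P + R = 4/5 + 6/7 = 58/35
F1 = 48/35 / 58/35 = 24/29

24/29


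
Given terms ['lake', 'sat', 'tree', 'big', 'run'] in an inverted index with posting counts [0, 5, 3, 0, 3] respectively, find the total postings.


Summing posting list sizes:
'lake': 0 postings
'sat': 5 postings
'tree': 3 postings
'big': 0 postings
'run': 3 postings
Total = 0 + 5 + 3 + 0 + 3 = 11

11


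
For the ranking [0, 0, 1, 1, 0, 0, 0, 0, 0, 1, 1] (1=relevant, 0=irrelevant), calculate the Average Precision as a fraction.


Computing P@k for each relevant position:
Position 1: not relevant
Position 2: not relevant
Position 3: relevant, P@3 = 1/3 = 1/3
Position 4: relevant, P@4 = 2/4 = 1/2
Position 5: not relevant
Position 6: not relevant
Position 7: not relevant
Position 8: not relevant
Position 9: not relevant
Position 10: relevant, P@10 = 3/10 = 3/10
Position 11: relevant, P@11 = 4/11 = 4/11
Sum of P@k = 1/3 + 1/2 + 3/10 + 4/11 = 247/165
AP = 247/165 / 4 = 247/660

247/660


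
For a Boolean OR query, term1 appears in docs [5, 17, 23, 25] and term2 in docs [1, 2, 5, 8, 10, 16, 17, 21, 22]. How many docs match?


Boolean OR: find union of posting lists
term1 docs: [5, 17, 23, 25]
term2 docs: [1, 2, 5, 8, 10, 16, 17, 21, 22]
Union: [1, 2, 5, 8, 10, 16, 17, 21, 22, 23, 25]
|union| = 11

11


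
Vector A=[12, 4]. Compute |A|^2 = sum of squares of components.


|A|^2 = sum of squared components
A[0]^2 = 12^2 = 144
A[1]^2 = 4^2 = 16
Sum = 144 + 16 = 160

160


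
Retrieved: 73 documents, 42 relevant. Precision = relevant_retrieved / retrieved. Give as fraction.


Precision = relevant_retrieved / total_retrieved
= 42 / 73
= 42 / (42 + 31)
= 42/73

42/73


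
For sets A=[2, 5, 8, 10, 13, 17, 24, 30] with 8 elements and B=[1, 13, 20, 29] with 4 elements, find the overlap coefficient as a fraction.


A intersect B = [13]
|A intersect B| = 1
min(|A|, |B|) = min(8, 4) = 4
Overlap = 1 / 4 = 1/4

1/4


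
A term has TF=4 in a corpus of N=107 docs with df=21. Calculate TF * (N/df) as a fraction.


TF * (N/df)
= 4 * (107/21)
= 4 * 107/21
= 428/21

428/21


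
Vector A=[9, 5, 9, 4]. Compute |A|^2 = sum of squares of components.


|A|^2 = sum of squared components
A[0]^2 = 9^2 = 81
A[1]^2 = 5^2 = 25
A[2]^2 = 9^2 = 81
A[3]^2 = 4^2 = 16
Sum = 81 + 25 + 81 + 16 = 203

203


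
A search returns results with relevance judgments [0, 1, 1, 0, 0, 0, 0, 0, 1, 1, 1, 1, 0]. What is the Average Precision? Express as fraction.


Computing P@k for each relevant position:
Position 1: not relevant
Position 2: relevant, P@2 = 1/2 = 1/2
Position 3: relevant, P@3 = 2/3 = 2/3
Position 4: not relevant
Position 5: not relevant
Position 6: not relevant
Position 7: not relevant
Position 8: not relevant
Position 9: relevant, P@9 = 3/9 = 1/3
Position 10: relevant, P@10 = 4/10 = 2/5
Position 11: relevant, P@11 = 5/11 = 5/11
Position 12: relevant, P@12 = 6/12 = 1/2
Position 13: not relevant
Sum of P@k = 1/2 + 2/3 + 1/3 + 2/5 + 5/11 + 1/2 = 157/55
AP = 157/55 / 6 = 157/330

157/330


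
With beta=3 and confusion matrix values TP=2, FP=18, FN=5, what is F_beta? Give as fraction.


P = TP/(TP+FP) = 2/20 = 1/10
R = TP/(TP+FN) = 2/7 = 2/7
beta^2 = 3^2 = 9
(1 + beta^2) = 10
Numerator = (1+beta^2)*P*R = 2/7
Denominator = beta^2*P + R = 9/10 + 2/7 = 83/70
F_beta = 20/83

20/83


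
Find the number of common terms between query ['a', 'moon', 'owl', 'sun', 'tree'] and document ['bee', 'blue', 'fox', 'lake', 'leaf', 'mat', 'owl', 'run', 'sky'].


Query terms: ['a', 'moon', 'owl', 'sun', 'tree']
Document terms: ['bee', 'blue', 'fox', 'lake', 'leaf', 'mat', 'owl', 'run', 'sky']
Common terms: ['owl']
Overlap count = 1

1


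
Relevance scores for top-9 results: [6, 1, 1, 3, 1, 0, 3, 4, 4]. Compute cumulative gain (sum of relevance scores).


Cumulative Gain = sum of relevance scores
Position 1: rel=6, running sum=6
Position 2: rel=1, running sum=7
Position 3: rel=1, running sum=8
Position 4: rel=3, running sum=11
Position 5: rel=1, running sum=12
Position 6: rel=0, running sum=12
Position 7: rel=3, running sum=15
Position 8: rel=4, running sum=19
Position 9: rel=4, running sum=23
CG = 23

23


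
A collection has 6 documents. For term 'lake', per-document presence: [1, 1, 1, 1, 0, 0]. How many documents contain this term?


Checking each document for 'lake':
Doc 1: present
Doc 2: present
Doc 3: present
Doc 4: present
Doc 5: absent
Doc 6: absent
df = sum of presences = 1 + 1 + 1 + 1 + 0 + 0 = 4

4


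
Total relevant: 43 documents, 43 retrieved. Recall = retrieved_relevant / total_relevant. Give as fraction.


Recall = retrieved_relevant / total_relevant
= 43 / 43
= 43 / (43 + 0)
= 1

1


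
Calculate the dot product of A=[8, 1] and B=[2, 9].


Dot product = sum of element-wise products
A[0]*B[0] = 8*2 = 16
A[1]*B[1] = 1*9 = 9
Sum = 16 + 9 = 25

25


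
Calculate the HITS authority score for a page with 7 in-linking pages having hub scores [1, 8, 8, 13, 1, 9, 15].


Authority = sum of hub scores of in-linkers
In-link 1: hub score = 1
In-link 2: hub score = 8
In-link 3: hub score = 8
In-link 4: hub score = 13
In-link 5: hub score = 1
In-link 6: hub score = 9
In-link 7: hub score = 15
Authority = 1 + 8 + 8 + 13 + 1 + 9 + 15 = 55

55


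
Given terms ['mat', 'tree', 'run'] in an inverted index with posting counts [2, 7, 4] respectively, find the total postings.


Summing posting list sizes:
'mat': 2 postings
'tree': 7 postings
'run': 4 postings
Total = 2 + 7 + 4 = 13

13


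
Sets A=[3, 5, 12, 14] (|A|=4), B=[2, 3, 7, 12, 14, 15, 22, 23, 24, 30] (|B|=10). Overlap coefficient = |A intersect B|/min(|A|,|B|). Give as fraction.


A intersect B = [3, 12, 14]
|A intersect B| = 3
min(|A|, |B|) = min(4, 10) = 4
Overlap = 3 / 4 = 3/4

3/4


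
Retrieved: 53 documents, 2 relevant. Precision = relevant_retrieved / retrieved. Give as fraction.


Precision = relevant_retrieved / total_retrieved
= 2 / 53
= 2 / (2 + 51)
= 2/53

2/53


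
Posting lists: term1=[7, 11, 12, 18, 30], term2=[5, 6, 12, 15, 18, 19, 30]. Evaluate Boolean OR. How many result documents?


Boolean OR: find union of posting lists
term1 docs: [7, 11, 12, 18, 30]
term2 docs: [5, 6, 12, 15, 18, 19, 30]
Union: [5, 6, 7, 11, 12, 15, 18, 19, 30]
|union| = 9

9


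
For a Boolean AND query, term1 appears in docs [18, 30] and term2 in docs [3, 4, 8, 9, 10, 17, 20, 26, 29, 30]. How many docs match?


Boolean AND: find intersection of posting lists
term1 docs: [18, 30]
term2 docs: [3, 4, 8, 9, 10, 17, 20, 26, 29, 30]
Intersection: [30]
|intersection| = 1

1


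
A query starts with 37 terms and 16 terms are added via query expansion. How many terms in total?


Original terms: 37
Expansion terms: 16
Total = 37 + 16 = 53

53


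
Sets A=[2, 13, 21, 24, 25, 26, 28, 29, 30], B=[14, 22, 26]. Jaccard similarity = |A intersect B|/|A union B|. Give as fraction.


A intersect B = [26]
|A intersect B| = 1
A union B = [2, 13, 14, 21, 22, 24, 25, 26, 28, 29, 30]
|A union B| = 11
Jaccard = 1/11 = 1/11

1/11


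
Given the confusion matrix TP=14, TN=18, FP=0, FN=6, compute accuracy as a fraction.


Accuracy = (TP + TN) / (TP + TN + FP + FN)
TP + TN = 14 + 18 = 32
Total = 14 + 18 + 0 + 6 = 38
Accuracy = 32 / 38 = 16/19

16/19


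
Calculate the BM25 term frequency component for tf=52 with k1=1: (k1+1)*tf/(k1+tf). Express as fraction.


BM25 TF component = (k1+1)*tf / (k1+tf)
k1 = 1, tf = 52
Numerator = (1+1)*52 = 104
Denominator = 1 + 52 = 53
= 104/53 = 104/53

104/53


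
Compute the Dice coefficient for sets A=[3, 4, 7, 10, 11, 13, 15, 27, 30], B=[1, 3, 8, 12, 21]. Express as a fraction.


A intersect B = [3]
|A intersect B| = 1
|A| = 9, |B| = 5
Dice = 2*1 / (9+5)
= 2 / 14 = 1/7

1/7


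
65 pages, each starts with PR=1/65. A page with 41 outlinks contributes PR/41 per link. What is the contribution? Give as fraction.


Initial PR = 1/65 = 1/65
Outlinks = 41
Contribution per link = PR / outlinks
= 1/65 / 41
= 1/2665

1/2665


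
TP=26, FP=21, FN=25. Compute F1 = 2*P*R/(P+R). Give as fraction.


F1 = 2 * P * R / (P + R)
P = TP/(TP+FP) = 26/47 = 26/47
R = TP/(TP+FN) = 26/51 = 26/51
2 * P * R = 2 * 26/47 * 26/51 = 1352/2397
P + R = 26/47 + 26/51 = 2548/2397
F1 = 1352/2397 / 2548/2397 = 26/49

26/49


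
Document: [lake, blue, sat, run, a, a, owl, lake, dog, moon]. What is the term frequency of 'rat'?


Document has 10 words
Scanning for 'rat':
Term not found in document
Count = 0

0


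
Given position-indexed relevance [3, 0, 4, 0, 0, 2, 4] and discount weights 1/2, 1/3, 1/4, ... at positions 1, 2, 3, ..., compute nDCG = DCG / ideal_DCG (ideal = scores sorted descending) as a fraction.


Position discount weights w_i = 1/(i+1) for i=1..7:
Weights = [1/2, 1/3, 1/4, 1/5, 1/6, 1/7, 1/8]
Actual relevance: [3, 0, 4, 0, 0, 2, 4]
DCG = 3/2 + 0/3 + 4/4 + 0/5 + 0/6 + 2/7 + 4/8 = 23/7
Ideal relevance (sorted desc): [4, 4, 3, 2, 0, 0, 0]
Ideal DCG = 4/2 + 4/3 + 3/4 + 2/5 + 0/6 + 0/7 + 0/8 = 269/60
nDCG = DCG / ideal_DCG = 23/7 / 269/60 = 1380/1883

1380/1883
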